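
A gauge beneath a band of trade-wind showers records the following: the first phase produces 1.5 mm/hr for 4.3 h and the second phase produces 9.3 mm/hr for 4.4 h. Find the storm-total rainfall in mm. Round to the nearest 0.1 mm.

Total = Σ Rᵢ Δtᵢ = 1.5 × 4.3 + 9.3 × 4.4
      = 6.45 + 40.92 = 47.4 mm.

total ≈ 47.4 mm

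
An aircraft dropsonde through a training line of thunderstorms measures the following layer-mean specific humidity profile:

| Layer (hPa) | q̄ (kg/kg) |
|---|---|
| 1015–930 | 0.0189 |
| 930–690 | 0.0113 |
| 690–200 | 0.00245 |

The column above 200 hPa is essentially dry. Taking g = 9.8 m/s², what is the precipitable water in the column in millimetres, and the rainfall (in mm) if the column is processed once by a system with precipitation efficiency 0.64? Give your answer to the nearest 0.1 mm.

PW ≈ 56.3 mm; rainfall ≈ 36.0 mm

Precipitable water is the column-integrated vapour mass per unit area: PW = (1/g) Σ q̄ Δp, with q in kg/kg and Δp in Pa (1 kg/m² of water = 1 mm).
Layer 1015–930 hPa: Δp = 85 hPa = 8500 Pa, q̄ = 0.0189 kg/kg → 0.0189 × 8500 / 9.8 = 16.39 mm
Layer 930–690 hPa: Δp = 240 hPa = 24000 Pa, q̄ = 0.0113 kg/kg → 0.0113 × 24000 / 9.8 = 27.67 mm
Layer 690–200 hPa: Δp = 490 hPa = 49000 Pa, q̄ = 0.00245 kg/kg → 0.00245 × 49000 / 9.8 = 12.25 mm
PW = 16.39 + 27.67 + 12.25 = 56.31 ≈ 56.3 mm.
Rainfall = ε × PW = 0.64 × 56.3 = 36.0 mm.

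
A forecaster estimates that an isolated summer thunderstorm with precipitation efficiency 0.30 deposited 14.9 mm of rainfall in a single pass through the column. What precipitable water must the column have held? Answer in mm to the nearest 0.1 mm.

PW = rainfall / ε = 14.9 / 0.30 = 49.7 mm.

PW ≈ 49.7 mm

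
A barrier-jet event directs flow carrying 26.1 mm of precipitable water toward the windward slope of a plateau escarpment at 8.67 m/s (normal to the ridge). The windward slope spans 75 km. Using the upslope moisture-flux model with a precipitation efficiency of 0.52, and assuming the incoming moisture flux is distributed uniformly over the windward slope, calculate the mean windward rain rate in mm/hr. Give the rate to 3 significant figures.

Incoming column moisture flux per unit ridge length: F = V × PW = 8.67 × 26.1 = 226.287 mm·m/s.
Spread over the 75 km slope with efficiency ε = 0.52: R = ε·F/W = 0.52 × 226.287 / 75000 m = 1.569e-03 mm/s.
R = 1.569e-03 × 3600 = 5.65 mm/hr.

R ≈ 5.65 mm/hr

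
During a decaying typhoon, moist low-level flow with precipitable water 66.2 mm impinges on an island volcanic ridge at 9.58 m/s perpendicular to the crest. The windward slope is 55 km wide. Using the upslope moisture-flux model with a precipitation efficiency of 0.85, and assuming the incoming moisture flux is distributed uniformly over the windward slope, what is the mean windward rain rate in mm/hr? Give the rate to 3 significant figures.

R ≈ 35.3 mm/hr

Incoming column moisture flux per unit ridge length: F = V × PW = 9.58 × 66.2 = 634.196 mm·m/s.
Spread over the 55 km slope with efficiency ε = 0.85: R = ε·F/W = 0.85 × 634.196 / 55000 m = 9.801e-03 mm/s.
R = 9.801e-03 × 3600 = 35.3 mm/hr.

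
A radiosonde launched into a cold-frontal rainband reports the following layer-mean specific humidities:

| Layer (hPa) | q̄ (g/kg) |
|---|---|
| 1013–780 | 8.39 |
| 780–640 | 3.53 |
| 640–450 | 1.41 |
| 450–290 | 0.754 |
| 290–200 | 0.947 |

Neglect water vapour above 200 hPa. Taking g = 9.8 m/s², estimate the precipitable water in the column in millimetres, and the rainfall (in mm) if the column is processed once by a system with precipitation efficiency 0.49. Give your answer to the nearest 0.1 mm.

PW ≈ 29.8 mm; rainfall ≈ 14.6 mm

Precipitable water is the column-integrated vapour mass per unit area: PW = (1/g) Σ q̄ Δp, with q in kg/kg and Δp in Pa (1 kg/m² of water = 1 mm).
Layer 1013–780 hPa: Δp = 233 hPa = 23300 Pa, q̄ = 0.00839 kg/kg → 0.00839 × 23300 / 9.8 = 19.95 mm
Layer 780–640 hPa: Δp = 140 hPa = 14000 Pa, q̄ = 0.00353 kg/kg → 0.00353 × 14000 / 9.8 = 5.04 mm
Layer 640–450 hPa: Δp = 190 hPa = 19000 Pa, q̄ = 0.00141 kg/kg → 0.00141 × 19000 / 9.8 = 2.73 mm
Layer 450–290 hPa: Δp = 160 hPa = 16000 Pa, q̄ = 0.000754 kg/kg → 0.000754 × 16000 / 9.8 = 1.23 mm
Layer 290–200 hPa: Δp = 90 hPa = 9000 Pa, q̄ = 0.000947 kg/kg → 0.000947 × 9000 / 9.8 = 0.87 mm
PW = 19.95 + 5.04 + 2.73 + 1.23 + 0.87 = 29.82 ≈ 29.8 mm.
Rainfall = ε × PW = 0.49 × 29.8 = 14.6 mm.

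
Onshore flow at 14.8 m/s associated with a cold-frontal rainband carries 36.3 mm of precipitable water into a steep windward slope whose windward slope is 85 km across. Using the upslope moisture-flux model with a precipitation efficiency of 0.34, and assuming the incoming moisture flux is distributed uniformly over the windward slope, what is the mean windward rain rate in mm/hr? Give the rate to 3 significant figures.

Incoming column moisture flux per unit ridge length: F = V × PW = 14.8 × 36.3 = 537.24 mm·m/s.
Spread over the 85 km slope with efficiency ε = 0.34: R = ε·F/W = 0.34 × 537.24 / 85000 m = 2.149e-03 mm/s.
R = 2.149e-03 × 3600 = 7.74 mm/hr.

R ≈ 7.74 mm/hr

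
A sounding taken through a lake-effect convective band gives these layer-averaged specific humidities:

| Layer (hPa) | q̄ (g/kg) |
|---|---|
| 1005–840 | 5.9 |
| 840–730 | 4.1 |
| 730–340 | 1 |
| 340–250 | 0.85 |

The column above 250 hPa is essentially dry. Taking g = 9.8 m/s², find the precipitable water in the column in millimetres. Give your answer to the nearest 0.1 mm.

PW ≈ 19.3 mm

Precipitable water is the column-integrated vapour mass per unit area: PW = (1/g) Σ q̄ Δp, with q in kg/kg and Δp in Pa (1 kg/m² of water = 1 mm).
Layer 1005–840 hPa: Δp = 165 hPa = 16500 Pa, q̄ = 0.0059 kg/kg → 0.0059 × 16500 / 9.8 = 9.93 mm
Layer 840–730 hPa: Δp = 110 hPa = 11000 Pa, q̄ = 0.0041 kg/kg → 0.0041 × 11000 / 9.8 = 4.60 mm
Layer 730–340 hPa: Δp = 390 hPa = 39000 Pa, q̄ = 0.001 kg/kg → 0.001 × 39000 / 9.8 = 3.98 mm
Layer 340–250 hPa: Δp = 90 hPa = 9000 Pa, q̄ = 0.00085 kg/kg → 0.00085 × 9000 / 9.8 = 0.78 mm
PW = 9.93 + 4.60 + 3.98 + 0.78 = 19.29 ≈ 19.3 mm.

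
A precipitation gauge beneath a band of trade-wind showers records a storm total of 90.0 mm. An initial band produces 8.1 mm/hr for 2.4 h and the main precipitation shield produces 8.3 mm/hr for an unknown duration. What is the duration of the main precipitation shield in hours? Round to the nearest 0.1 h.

duration ≈ 8.5 h

Known phases: 8.1 × 2.4 = 19.44 mm.
Remaining depth = 90.0 − 19.44 = 70.56 mm.
Duration = 70.56 / 8.3 = 8.5 h.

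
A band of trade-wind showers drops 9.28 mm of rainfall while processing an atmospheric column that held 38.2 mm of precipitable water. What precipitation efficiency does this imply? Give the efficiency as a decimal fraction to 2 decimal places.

ε = rainfall / PW = 9.28 / 38.2 = 0.24.

ε ≈ 0.24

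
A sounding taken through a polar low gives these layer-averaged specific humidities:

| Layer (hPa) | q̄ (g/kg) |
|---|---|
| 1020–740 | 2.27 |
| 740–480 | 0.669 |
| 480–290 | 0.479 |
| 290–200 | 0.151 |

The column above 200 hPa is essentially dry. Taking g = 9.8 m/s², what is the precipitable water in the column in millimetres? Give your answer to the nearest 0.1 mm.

Precipitable water is the column-integrated vapour mass per unit area: PW = (1/g) Σ q̄ Δp, with q in kg/kg and Δp in Pa (1 kg/m² of water = 1 mm).
Layer 1020–740 hPa: Δp = 280 hPa = 28000 Pa, q̄ = 0.00227 kg/kg → 0.00227 × 28000 / 9.8 = 6.49 mm
Layer 740–480 hPa: Δp = 260 hPa = 26000 Pa, q̄ = 0.000669 kg/kg → 0.000669 × 26000 / 9.8 = 1.77 mm
Layer 480–290 hPa: Δp = 190 hPa = 19000 Pa, q̄ = 0.000479 kg/kg → 0.000479 × 19000 / 9.8 = 0.93 mm
Layer 290–200 hPa: Δp = 90 hPa = 9000 Pa, q̄ = 0.000151 kg/kg → 0.000151 × 9000 / 9.8 = 0.14 mm
PW = 6.49 + 1.77 + 0.93 + 0.14 = 9.33 ≈ 9.3 mm.

PW ≈ 9.3 mm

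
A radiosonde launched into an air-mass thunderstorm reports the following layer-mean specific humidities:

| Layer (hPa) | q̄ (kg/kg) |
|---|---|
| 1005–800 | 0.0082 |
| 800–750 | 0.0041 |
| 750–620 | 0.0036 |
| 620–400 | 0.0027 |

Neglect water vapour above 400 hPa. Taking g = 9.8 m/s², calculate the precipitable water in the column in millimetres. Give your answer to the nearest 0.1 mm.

PW ≈ 30.1 mm

Precipitable water is the column-integrated vapour mass per unit area: PW = (1/g) Σ q̄ Δp, with q in kg/kg and Δp in Pa (1 kg/m² of water = 1 mm).
Layer 1005–800 hPa: Δp = 205 hPa = 20500 Pa, q̄ = 0.0082 kg/kg → 0.0082 × 20500 / 9.8 = 17.15 mm
Layer 800–750 hPa: Δp = 50 hPa = 5000 Pa, q̄ = 0.0041 kg/kg → 0.0041 × 5000 / 9.8 = 2.09 mm
Layer 750–620 hPa: Δp = 130 hPa = 13000 Pa, q̄ = 0.0036 kg/kg → 0.0036 × 13000 / 9.8 = 4.78 mm
Layer 620–400 hPa: Δp = 220 hPa = 22000 Pa, q̄ = 0.0027 kg/kg → 0.0027 × 22000 / 9.8 = 6.06 mm
PW = 17.15 + 2.09 + 4.78 + 6.06 = 30.08 ≈ 30.1 mm.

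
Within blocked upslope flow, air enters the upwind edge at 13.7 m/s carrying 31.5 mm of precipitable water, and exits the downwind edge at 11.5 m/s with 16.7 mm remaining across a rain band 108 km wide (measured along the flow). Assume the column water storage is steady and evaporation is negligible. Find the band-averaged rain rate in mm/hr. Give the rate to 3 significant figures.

R ≈ 7.98 mm/hr

Column moisture flux per unit crosswind length is F = V × PW.
Inflow: F_in = 13.7 × 31.5 = 431.55 mm·m/s
Outflow: F_out = 11.5 × 16.7 = 192.05 mm·m/s
Steady-state rate R = (F_in − F_out)/L = (431.55 − 192.05) / 108000 m = 2.218e-03 mm/s.
R = 2.218e-03 × 3600 = 7.98 mm/hr.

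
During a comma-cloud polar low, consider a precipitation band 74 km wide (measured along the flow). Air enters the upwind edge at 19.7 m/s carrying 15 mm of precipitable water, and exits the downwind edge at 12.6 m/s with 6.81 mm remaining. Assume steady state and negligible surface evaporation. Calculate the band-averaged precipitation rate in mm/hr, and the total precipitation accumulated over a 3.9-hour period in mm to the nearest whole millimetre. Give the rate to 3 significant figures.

R ≈ 10.2 mm/hr; total ≈ 40 mm

Column moisture flux per unit crosswind length is F = V × PW.
Inflow: F_in = 19.7 × 15 = 295.5 mm·m/s
Outflow: F_out = 12.6 × 6.81 = 85.806 mm·m/s
Steady-state rate R = (F_in − F_out)/L = (295.5 − 85.806) / 74000 m = 2.834e-03 mm/s.
R = 2.834e-03 × 3600 = 10.2 mm/hr.
Over 3.9 h: total = 10.2 × 3.9 = 39.78 ≈ 40 mm.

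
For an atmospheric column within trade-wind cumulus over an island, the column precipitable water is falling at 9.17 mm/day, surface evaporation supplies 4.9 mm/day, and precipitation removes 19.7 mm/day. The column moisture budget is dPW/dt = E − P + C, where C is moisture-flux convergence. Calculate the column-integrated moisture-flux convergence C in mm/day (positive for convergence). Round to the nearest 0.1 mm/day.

C ≈ 5.6 mm/day

dPW/dt = -9.17 mm/day.
C = dPW/dt − E + P = (-9.17) − 4.9 + 19.7 = 5.6 mm/day.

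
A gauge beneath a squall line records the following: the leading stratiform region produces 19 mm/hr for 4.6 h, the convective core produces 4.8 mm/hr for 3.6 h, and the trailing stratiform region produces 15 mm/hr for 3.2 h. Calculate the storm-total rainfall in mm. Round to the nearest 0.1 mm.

Total = Σ Rᵢ Δtᵢ = 19 × 4.6 + 4.8 × 3.6 + 15 × 3.2
      = 87.4 + 17.28 + 48 = 152.7 mm.

total ≈ 152.7 mm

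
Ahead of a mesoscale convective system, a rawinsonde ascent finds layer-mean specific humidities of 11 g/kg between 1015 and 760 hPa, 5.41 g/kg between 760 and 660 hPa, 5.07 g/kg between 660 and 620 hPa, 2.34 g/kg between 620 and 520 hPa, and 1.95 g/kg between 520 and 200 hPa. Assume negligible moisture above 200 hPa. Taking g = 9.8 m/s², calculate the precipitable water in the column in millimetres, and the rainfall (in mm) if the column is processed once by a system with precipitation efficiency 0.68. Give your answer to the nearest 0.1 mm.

PW ≈ 45.0 mm; rainfall ≈ 30.6 mm

Precipitable water is the column-integrated vapour mass per unit area: PW = (1/g) Σ q̄ Δp, with q in kg/kg and Δp in Pa (1 kg/m² of water = 1 mm).
Layer 1015–760 hPa: Δp = 255 hPa = 25500 Pa, q̄ = 0.011 kg/kg → 0.011 × 25500 / 9.8 = 28.62 mm
Layer 760–660 hPa: Δp = 100 hPa = 10000 Pa, q̄ = 0.00541 kg/kg → 0.00541 × 10000 / 9.8 = 5.52 mm
Layer 660–620 hPa: Δp = 40 hPa = 4000 Pa, q̄ = 0.00507 kg/kg → 0.00507 × 4000 / 9.8 = 2.07 mm
Layer 620–520 hPa: Δp = 100 hPa = 10000 Pa, q̄ = 0.00234 kg/kg → 0.00234 × 10000 / 9.8 = 2.39 mm
Layer 520–200 hPa: Δp = 320 hPa = 32000 Pa, q̄ = 0.00195 kg/kg → 0.00195 × 32000 / 9.8 = 6.37 mm
PW = 28.62 + 5.52 + 2.07 + 2.39 + 6.37 = 44.97 ≈ 45.0 mm.
Rainfall = ε × PW = 0.68 × 45.0 = 30.6 mm.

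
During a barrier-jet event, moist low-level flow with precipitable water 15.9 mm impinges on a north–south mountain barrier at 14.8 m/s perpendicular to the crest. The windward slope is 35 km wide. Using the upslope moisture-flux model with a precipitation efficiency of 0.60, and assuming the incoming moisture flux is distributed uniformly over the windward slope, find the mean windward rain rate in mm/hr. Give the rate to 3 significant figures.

Incoming column moisture flux per unit ridge length: F = V × PW = 14.8 × 15.9 = 235.32 mm·m/s.
Spread over the 35 km slope with efficiency ε = 0.60: R = ε·F/W = 0.60 × 235.32 / 35000 m = 4.034e-03 mm/s.
R = 4.034e-03 × 3600 = 14.5 mm/hr.

R ≈ 14.5 mm/hr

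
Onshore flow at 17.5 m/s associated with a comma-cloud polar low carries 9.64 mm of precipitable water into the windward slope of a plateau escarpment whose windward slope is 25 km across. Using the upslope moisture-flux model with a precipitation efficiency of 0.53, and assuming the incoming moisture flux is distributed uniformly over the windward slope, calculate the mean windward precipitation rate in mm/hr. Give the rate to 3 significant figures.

R ≈ 12.9 mm/hr

Incoming column moisture flux per unit ridge length: F = V × PW = 17.5 × 9.64 = 168.7 mm·m/s.
Spread over the 25 km slope with efficiency ε = 0.53: R = ε·F/W = 0.53 × 168.7 / 25000 m = 3.576e-03 mm/s.
R = 3.576e-03 × 3600 = 12.9 mm/hr.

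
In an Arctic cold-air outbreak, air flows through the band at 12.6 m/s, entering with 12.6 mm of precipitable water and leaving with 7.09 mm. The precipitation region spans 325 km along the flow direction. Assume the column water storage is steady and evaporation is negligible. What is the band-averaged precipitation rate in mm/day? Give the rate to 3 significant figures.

R ≈ 18.5 mm/day

Column moisture flux per unit crosswind length is F = V × PW.
Inflow: F_in = 12.6 × 12.6 = 158.76 mm·m/s
Outflow: F_out = 12.6 × 7.09 = 89.334 mm·m/s
Steady-state rate R = (F_in − F_out)/L = (158.76 − 89.334) / 325000 m = 2.136e-04 mm/s.
R = 2.136e-04 × 3600 × 24 = 18.5 mm/day.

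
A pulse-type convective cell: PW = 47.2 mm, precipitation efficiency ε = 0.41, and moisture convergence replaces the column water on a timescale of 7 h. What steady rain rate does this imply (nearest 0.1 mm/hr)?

Each overturning extracts ε × PW = 0.41 × 47.2 = 19.352 mm.
Rate = ε·PW / τ = 19.352 / 7 h = 2.8 mm/hr.

R ≈ 2.8 mm/hr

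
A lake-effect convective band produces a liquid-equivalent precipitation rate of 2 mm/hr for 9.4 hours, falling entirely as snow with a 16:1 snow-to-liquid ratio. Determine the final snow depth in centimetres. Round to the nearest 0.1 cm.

Liquid-equivalent depth = 2 × 9.4 = 18.8 mm.
Snow depth = 18.8 mm × 16 = 300.8 mm = 30.1 cm.

snow depth ≈ 30.1 cm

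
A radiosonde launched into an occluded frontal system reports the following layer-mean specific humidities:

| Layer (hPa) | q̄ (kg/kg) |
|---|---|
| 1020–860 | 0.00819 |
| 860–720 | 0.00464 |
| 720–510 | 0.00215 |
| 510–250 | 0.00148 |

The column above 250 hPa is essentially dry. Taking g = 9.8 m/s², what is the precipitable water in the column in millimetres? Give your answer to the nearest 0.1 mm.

Precipitable water is the column-integrated vapour mass per unit area: PW = (1/g) Σ q̄ Δp, with q in kg/kg and Δp in Pa (1 kg/m² of water = 1 mm).
Layer 1020–860 hPa: Δp = 160 hPa = 16000 Pa, q̄ = 0.00819 kg/kg → 0.00819 × 16000 / 9.8 = 13.37 mm
Layer 860–720 hPa: Δp = 140 hPa = 14000 Pa, q̄ = 0.00464 kg/kg → 0.00464 × 14000 / 9.8 = 6.63 mm
Layer 720–510 hPa: Δp = 210 hPa = 21000 Pa, q̄ = 0.00215 kg/kg → 0.00215 × 21000 / 9.8 = 4.61 mm
Layer 510–250 hPa: Δp = 260 hPa = 26000 Pa, q̄ = 0.00148 kg/kg → 0.00148 × 26000 / 9.8 = 3.93 mm
PW = 13.37 + 6.63 + 4.61 + 3.93 = 28.54 ≈ 28.5 mm.

PW ≈ 28.5 mm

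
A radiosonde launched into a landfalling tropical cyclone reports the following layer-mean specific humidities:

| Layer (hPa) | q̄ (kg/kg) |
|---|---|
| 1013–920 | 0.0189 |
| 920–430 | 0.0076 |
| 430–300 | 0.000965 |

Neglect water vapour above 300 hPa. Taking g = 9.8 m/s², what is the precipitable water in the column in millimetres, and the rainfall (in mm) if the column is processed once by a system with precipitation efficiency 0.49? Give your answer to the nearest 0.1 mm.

PW ≈ 57.2 mm; rainfall ≈ 28.0 mm

Precipitable water is the column-integrated vapour mass per unit area: PW = (1/g) Σ q̄ Δp, with q in kg/kg and Δp in Pa (1 kg/m² of water = 1 mm).
Layer 1013–920 hPa: Δp = 93 hPa = 9300 Pa, q̄ = 0.0189 kg/kg → 0.0189 × 9300 / 9.8 = 17.94 mm
Layer 920–430 hPa: Δp = 490 hPa = 49000 Pa, q̄ = 0.0076 kg/kg → 0.0076 × 49000 / 9.8 = 38.00 mm
Layer 430–300 hPa: Δp = 130 hPa = 13000 Pa, q̄ = 0.000965 kg/kg → 0.000965 × 13000 / 9.8 = 1.28 mm
PW = 17.94 + 38.00 + 1.28 = 57.22 ≈ 57.2 mm.
Rainfall = ε × PW = 0.49 × 57.2 = 28.0 mm.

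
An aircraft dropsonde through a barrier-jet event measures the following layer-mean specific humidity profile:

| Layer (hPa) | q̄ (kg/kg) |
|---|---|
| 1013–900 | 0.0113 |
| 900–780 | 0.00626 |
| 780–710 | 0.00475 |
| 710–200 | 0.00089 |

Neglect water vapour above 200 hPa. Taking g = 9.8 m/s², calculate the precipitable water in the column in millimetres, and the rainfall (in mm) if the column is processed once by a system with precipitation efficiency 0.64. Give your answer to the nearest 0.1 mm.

PW ≈ 28.7 mm; rainfall ≈ 18.4 mm

Precipitable water is the column-integrated vapour mass per unit area: PW = (1/g) Σ q̄ Δp, with q in kg/kg and Δp in Pa (1 kg/m² of water = 1 mm).
Layer 1013–900 hPa: Δp = 113 hPa = 11300 Pa, q̄ = 0.0113 kg/kg → 0.0113 × 11300 / 9.8 = 13.03 mm
Layer 900–780 hPa: Δp = 120 hPa = 12000 Pa, q̄ = 0.00626 kg/kg → 0.00626 × 12000 / 9.8 = 7.67 mm
Layer 780–710 hPa: Δp = 70 hPa = 7000 Pa, q̄ = 0.00475 kg/kg → 0.00475 × 7000 / 9.8 = 3.39 mm
Layer 710–200 hPa: Δp = 510 hPa = 51000 Pa, q̄ = 0.00089 kg/kg → 0.00089 × 51000 / 9.8 = 4.63 mm
PW = 13.03 + 7.67 + 3.39 + 4.63 = 28.72 ≈ 28.7 mm.
Rainfall = ε × PW = 0.64 × 28.7 = 18.4 mm.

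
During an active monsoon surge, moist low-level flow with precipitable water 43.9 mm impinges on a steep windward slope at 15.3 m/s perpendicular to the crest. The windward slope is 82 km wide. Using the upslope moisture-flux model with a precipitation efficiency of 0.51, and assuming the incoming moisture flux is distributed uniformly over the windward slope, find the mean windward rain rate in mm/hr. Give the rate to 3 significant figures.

Incoming column moisture flux per unit ridge length: F = V × PW = 15.3 × 43.9 = 671.67 mm·m/s.
Spread over the 82 km slope with efficiency ε = 0.51: R = ε·F/W = 0.51 × 671.67 / 82000 m = 4.177e-03 mm/s.
R = 4.177e-03 × 3600 = 15.0 mm/hr.

R ≈ 15.0 mm/hr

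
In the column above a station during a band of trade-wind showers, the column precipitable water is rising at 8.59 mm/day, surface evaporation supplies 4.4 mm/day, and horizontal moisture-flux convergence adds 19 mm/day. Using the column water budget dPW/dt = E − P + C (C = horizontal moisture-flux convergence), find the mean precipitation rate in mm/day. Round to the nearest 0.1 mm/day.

P ≈ 14.8 mm/day

dPW/dt = +8.59 mm/day.
P = E + C − dPW/dt = 4.4 + (19) − (+8.59) = 14.8 mm/day.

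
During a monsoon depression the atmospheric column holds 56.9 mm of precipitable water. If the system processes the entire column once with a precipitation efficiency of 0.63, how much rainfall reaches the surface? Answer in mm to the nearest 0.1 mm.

Rainfall = ε × PW = 0.63 × 56.9 = 35.8 mm.

rainfall ≈ 35.8 mm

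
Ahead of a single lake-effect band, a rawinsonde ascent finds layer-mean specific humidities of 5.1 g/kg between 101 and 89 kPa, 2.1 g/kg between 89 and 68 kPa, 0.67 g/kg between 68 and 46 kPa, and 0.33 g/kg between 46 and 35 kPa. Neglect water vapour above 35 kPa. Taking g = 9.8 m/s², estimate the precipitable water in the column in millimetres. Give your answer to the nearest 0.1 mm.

Precipitable water is the column-integrated vapour mass per unit area: PW = (1/g) Σ q̄ Δp, with q in kg/kg and Δp in Pa (1 kg/m² of water = 1 mm).
Layer 101–89 kPa: Δp = 120 hPa = 12000 Pa, q̄ = 0.0051 kg/kg → 0.0051 × 12000 / 9.8 = 6.24 mm
Layer 89–68 kPa: Δp = 210 hPa = 21000 Pa, q̄ = 0.0021 kg/kg → 0.0021 × 21000 / 9.8 = 4.50 mm
Layer 68–46 kPa: Δp = 220 hPa = 22000 Pa, q̄ = 0.00067 kg/kg → 0.00067 × 22000 / 9.8 = 1.50 mm
Layer 46–35 kPa: Δp = 110 hPa = 11000 Pa, q̄ = 0.00033 kg/kg → 0.00033 × 11000 / 9.8 = 0.37 mm
PW = 6.24 + 4.50 + 1.50 + 0.37 = 12.61 ≈ 12.6 mm.

PW ≈ 12.6 mm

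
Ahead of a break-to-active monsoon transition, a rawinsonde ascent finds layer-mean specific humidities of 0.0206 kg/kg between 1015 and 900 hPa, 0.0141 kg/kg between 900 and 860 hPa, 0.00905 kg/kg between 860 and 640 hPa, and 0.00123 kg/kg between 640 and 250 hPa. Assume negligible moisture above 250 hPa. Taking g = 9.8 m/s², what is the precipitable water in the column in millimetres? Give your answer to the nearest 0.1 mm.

Precipitable water is the column-integrated vapour mass per unit area: PW = (1/g) Σ q̄ Δp, with q in kg/kg and Δp in Pa (1 kg/m² of water = 1 mm).
Layer 1015–900 hPa: Δp = 115 hPa = 11500 Pa, q̄ = 0.0206 kg/kg → 0.0206 × 11500 / 9.8 = 24.17 mm
Layer 900–860 hPa: Δp = 40 hPa = 4000 Pa, q̄ = 0.0141 kg/kg → 0.0141 × 4000 / 9.8 = 5.76 mm
Layer 860–640 hPa: Δp = 220 hPa = 22000 Pa, q̄ = 0.00905 kg/kg → 0.00905 × 22000 / 9.8 = 20.32 mm
Layer 640–250 hPa: Δp = 390 hPa = 39000 Pa, q̄ = 0.00123 kg/kg → 0.00123 × 39000 / 9.8 = 4.89 mm
PW = 24.17 + 5.76 + 20.32 + 4.89 = 55.14 ≈ 55.1 mm.

PW ≈ 55.1 mm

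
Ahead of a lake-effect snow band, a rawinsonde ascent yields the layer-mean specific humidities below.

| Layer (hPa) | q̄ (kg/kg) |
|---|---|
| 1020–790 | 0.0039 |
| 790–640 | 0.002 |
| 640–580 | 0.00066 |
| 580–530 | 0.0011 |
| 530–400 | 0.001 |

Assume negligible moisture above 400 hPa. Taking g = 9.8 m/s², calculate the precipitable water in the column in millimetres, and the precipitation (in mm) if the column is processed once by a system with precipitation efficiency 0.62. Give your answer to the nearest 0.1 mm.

Precipitable water is the column-integrated vapour mass per unit area: PW = (1/g) Σ q̄ Δp, with q in kg/kg and Δp in Pa (1 kg/m² of water = 1 mm).
Layer 1020–790 hPa: Δp = 230 hPa = 23000 Pa, q̄ = 0.0039 kg/kg → 0.0039 × 23000 / 9.8 = 9.15 mm
Layer 790–640 hPa: Δp = 150 hPa = 15000 Pa, q̄ = 0.002 kg/kg → 0.002 × 15000 / 9.8 = 3.06 mm
Layer 640–580 hPa: Δp = 60 hPa = 6000 Pa, q̄ = 0.00066 kg/kg → 0.00066 × 6000 / 9.8 = 0.40 mm
Layer 580–530 hPa: Δp = 50 hPa = 5000 Pa, q̄ = 0.0011 kg/kg → 0.0011 × 5000 / 9.8 = 0.56 mm
Layer 530–400 hPa: Δp = 130 hPa = 13000 Pa, q̄ = 0.001 kg/kg → 0.001 × 13000 / 9.8 = 1.33 mm
PW = 9.15 + 3.06 + 0.40 + 0.56 + 1.33 = 14.50 ≈ 14.5 mm.
Precipitation = ε × PW = 0.62 × 14.5 = 9.0 mm.

PW ≈ 14.5 mm; precipitation ≈ 9.0 mm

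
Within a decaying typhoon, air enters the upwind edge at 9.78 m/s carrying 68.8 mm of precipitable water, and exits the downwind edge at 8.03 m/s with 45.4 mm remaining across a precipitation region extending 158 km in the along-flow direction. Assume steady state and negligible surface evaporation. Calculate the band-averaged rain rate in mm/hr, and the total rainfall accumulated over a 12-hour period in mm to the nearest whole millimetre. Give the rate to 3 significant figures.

Column moisture flux per unit crosswind length is F = V × PW.
Inflow: F_in = 9.78 × 68.8 = 672.864 mm·m/s
Outflow: F_out = 8.03 × 45.4 = 364.562 mm·m/s
Steady-state rate R = (F_in − F_out)/L = (672.864 − 364.562) / 158000 m = 1.951e-03 mm/s.
R = 1.951e-03 × 3600 = 7.02 mm/hr.
Over 12 h: total = 7.02 × 12 = 84.24 ≈ 84 mm.

R ≈ 7.02 mm/hr; total ≈ 84 mm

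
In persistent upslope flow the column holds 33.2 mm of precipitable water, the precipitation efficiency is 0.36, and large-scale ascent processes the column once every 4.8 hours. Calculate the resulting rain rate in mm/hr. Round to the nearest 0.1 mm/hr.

Each overturning extracts ε × PW = 0.36 × 33.2 = 11.952 mm.
Rate = ε·PW / τ = 11.952 / 4.8 h = 2.5 mm/hr.

R ≈ 2.5 mm/hr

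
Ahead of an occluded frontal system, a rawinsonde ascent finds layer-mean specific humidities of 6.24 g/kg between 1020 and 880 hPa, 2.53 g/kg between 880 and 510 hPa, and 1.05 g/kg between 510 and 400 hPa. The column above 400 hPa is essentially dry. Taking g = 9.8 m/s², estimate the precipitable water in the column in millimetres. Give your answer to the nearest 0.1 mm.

PW ≈ 19.6 mm

Precipitable water is the column-integrated vapour mass per unit area: PW = (1/g) Σ q̄ Δp, with q in kg/kg and Δp in Pa (1 kg/m² of water = 1 mm).
Layer 1020–880 hPa: Δp = 140 hPa = 14000 Pa, q̄ = 0.00624 kg/kg → 0.00624 × 14000 / 9.8 = 8.91 mm
Layer 880–510 hPa: Δp = 370 hPa = 37000 Pa, q̄ = 0.00253 kg/kg → 0.00253 × 37000 / 9.8 = 9.55 mm
Layer 510–400 hPa: Δp = 110 hPa = 11000 Pa, q̄ = 0.00105 kg/kg → 0.00105 × 11000 / 9.8 = 1.18 mm
PW = 8.91 + 9.55 + 1.18 = 19.64 ≈ 19.6 mm.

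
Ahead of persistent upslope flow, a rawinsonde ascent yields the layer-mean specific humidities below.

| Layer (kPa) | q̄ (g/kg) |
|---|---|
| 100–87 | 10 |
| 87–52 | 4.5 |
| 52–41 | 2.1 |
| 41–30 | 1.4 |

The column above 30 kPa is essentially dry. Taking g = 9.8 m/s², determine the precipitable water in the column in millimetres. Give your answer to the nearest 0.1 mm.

Precipitable water is the column-integrated vapour mass per unit area: PW = (1/g) Σ q̄ Δp, with q in kg/kg and Δp in Pa (1 kg/m² of water = 1 mm).
Layer 100–87 kPa: Δp = 130 hPa = 13000 Pa, q̄ = 0.01 kg/kg → 0.01 × 13000 / 9.8 = 13.27 mm
Layer 87–52 kPa: Δp = 350 hPa = 35000 Pa, q̄ = 0.0045 kg/kg → 0.0045 × 35000 / 9.8 = 16.07 mm
Layer 52–41 kPa: Δp = 110 hPa = 11000 Pa, q̄ = 0.0021 kg/kg → 0.0021 × 11000 / 9.8 = 2.36 mm
Layer 41–30 kPa: Δp = 110 hPa = 11000 Pa, q̄ = 0.0014 kg/kg → 0.0014 × 11000 / 9.8 = 1.57 mm
PW = 13.27 + 16.07 + 2.36 + 1.57 = 33.27 ≈ 33.3 mm.

PW ≈ 33.3 mm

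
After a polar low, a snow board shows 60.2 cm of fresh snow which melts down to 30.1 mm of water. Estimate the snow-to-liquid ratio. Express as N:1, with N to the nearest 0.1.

ratio ≈ 20.0

Ratio = snow depth / SWE = 602 mm / 30.1 mm = 20.0, i.e. 20.0:1.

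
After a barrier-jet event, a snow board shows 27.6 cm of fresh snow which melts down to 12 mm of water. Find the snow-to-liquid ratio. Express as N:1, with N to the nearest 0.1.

Ratio = snow depth / SWE = 276 mm / 12 mm = 23.0, i.e. 23.0:1.

ratio ≈ 23.0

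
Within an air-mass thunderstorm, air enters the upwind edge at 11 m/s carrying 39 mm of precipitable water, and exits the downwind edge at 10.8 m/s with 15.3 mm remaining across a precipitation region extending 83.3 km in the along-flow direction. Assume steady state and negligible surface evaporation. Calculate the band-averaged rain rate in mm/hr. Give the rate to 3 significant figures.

R ≈ 11.4 mm/hr

Column moisture flux per unit crosswind length is F = V × PW.
Inflow: F_in = 11 × 39 = 429 mm·m/s
Outflow: F_out = 10.8 × 15.3 = 165.24 mm·m/s
Steady-state rate R = (F_in − F_out)/L = (429 − 165.24) / 83300 m = 3.166e-03 mm/s.
R = 3.166e-03 × 3600 = 11.4 mm/hr.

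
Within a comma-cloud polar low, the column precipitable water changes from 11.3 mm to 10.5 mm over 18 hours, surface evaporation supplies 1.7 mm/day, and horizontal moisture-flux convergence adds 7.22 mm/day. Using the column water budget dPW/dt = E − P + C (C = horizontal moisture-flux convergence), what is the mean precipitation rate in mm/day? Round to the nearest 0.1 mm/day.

P ≈ 10.0 mm/day

dPW/dt = (10.5 − 11.3) mm / (18/24 day) = -1.067 mm/day.
P = E + C − dPW/dt = 1.7 + (7.22) − (-1.067) = 10.0 mm/day.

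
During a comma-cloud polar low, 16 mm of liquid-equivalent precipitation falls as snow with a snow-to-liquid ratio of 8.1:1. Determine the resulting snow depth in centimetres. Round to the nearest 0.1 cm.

Snow depth = liquid × ratio = 16 mm × 8.1 = 129.6 mm = 13.0 cm.

snow depth ≈ 13.0 cm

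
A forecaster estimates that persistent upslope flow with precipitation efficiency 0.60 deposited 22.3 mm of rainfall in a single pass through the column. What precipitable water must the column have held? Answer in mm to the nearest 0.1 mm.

PW = rainfall / ε = 22.3 / 0.60 = 37.2 mm.

PW ≈ 37.2 mm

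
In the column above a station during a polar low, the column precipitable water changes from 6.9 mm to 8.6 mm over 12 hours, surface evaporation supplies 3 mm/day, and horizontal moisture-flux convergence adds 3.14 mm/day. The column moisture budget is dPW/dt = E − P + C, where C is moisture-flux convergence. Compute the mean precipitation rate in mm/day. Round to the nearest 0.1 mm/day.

dPW/dt = (8.6 − 6.9) mm / (12/24 day) = +3.400 mm/day.
P = E + C − dPW/dt = 3 + (3.14) − (+3.400) = 2.7 mm/day.

P ≈ 2.7 mm/day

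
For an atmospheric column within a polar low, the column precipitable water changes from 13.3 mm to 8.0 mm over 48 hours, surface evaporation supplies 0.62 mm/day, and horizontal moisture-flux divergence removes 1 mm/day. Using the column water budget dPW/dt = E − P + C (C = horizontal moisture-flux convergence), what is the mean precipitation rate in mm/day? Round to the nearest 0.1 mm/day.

P ≈ 2.3 mm/day

dPW/dt = (8.0 − 13.3) mm / (48/24 day) = -2.650 mm/day.
P = E + C − dPW/dt = 0.62 + (-1) − (-2.650) = 2.3 mm/day.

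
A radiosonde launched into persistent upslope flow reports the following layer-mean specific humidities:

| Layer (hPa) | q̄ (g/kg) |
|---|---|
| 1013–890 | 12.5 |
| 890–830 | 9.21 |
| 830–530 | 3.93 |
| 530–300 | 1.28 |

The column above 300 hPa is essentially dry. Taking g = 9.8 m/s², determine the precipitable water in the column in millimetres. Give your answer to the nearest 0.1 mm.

PW ≈ 36.4 mm

Precipitable water is the column-integrated vapour mass per unit area: PW = (1/g) Σ q̄ Δp, with q in kg/kg and Δp in Pa (1 kg/m² of water = 1 mm).
Layer 1013–890 hPa: Δp = 123 hPa = 12300 Pa, q̄ = 0.0125 kg/kg → 0.0125 × 12300 / 9.8 = 15.69 mm
Layer 890–830 hPa: Δp = 60 hPa = 6000 Pa, q̄ = 0.00921 kg/kg → 0.00921 × 6000 / 9.8 = 5.64 mm
Layer 830–530 hPa: Δp = 300 hPa = 30000 Pa, q̄ = 0.00393 kg/kg → 0.00393 × 30000 / 9.8 = 12.03 mm
Layer 530–300 hPa: Δp = 230 hPa = 23000 Pa, q̄ = 0.00128 kg/kg → 0.00128 × 23000 / 9.8 = 3.00 mm
PW = 15.69 + 5.64 + 12.03 + 3.00 = 36.36 ≈ 36.4 mm.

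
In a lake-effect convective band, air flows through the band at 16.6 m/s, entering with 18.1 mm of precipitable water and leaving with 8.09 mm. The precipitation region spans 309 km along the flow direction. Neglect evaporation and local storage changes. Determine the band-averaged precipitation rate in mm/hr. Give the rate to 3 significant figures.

R ≈ 1.94 mm/hr

Column moisture flux per unit crosswind length is F = V × PW.
Inflow: F_in = 16.6 × 18.1 = 300.46 mm·m/s
Outflow: F_out = 16.6 × 8.09 = 134.294 mm·m/s
Steady-state rate R = (F_in − F_out)/L = (300.46 − 134.294) / 309000 m = 5.378e-04 mm/s.
R = 5.378e-04 × 3600 = 1.94 mm/hr.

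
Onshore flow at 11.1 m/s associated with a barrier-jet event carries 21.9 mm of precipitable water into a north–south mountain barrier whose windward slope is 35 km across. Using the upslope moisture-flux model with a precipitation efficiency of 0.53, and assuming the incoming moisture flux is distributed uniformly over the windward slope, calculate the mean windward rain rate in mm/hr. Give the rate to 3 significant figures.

Incoming column moisture flux per unit ridge length: F = V × PW = 11.1 × 21.9 = 243.09 mm·m/s.
Spread over the 35 km slope with efficiency ε = 0.53: R = ε·F/W = 0.53 × 243.09 / 35000 m = 3.681e-03 mm/s.
R = 3.681e-03 × 3600 = 13.3 mm/hr.

R ≈ 13.3 mm/hr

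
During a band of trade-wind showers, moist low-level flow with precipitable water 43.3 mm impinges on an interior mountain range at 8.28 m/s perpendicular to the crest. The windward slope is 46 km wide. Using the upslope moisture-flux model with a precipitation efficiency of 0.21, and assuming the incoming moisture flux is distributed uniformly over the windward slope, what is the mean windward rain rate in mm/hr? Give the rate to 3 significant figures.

R ≈ 5.89 mm/hr

Incoming column moisture flux per unit ridge length: F = V × PW = 8.28 × 43.3 = 358.524 mm·m/s.
Spread over the 46 km slope with efficiency ε = 0.21: R = ε·F/W = 0.21 × 358.524 / 46000 m = 1.637e-03 mm/s.
R = 1.637e-03 × 3600 = 5.89 mm/hr.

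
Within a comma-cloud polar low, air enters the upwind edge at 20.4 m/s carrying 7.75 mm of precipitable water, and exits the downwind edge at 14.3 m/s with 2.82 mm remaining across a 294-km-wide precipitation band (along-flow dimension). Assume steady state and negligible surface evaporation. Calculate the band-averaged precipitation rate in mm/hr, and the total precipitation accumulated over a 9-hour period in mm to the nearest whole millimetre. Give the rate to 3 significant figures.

Column moisture flux per unit crosswind length is F = V × PW.
Inflow: F_in = 20.4 × 7.75 = 158.1 mm·m/s
Outflow: F_out = 14.3 × 2.82 = 40.326 mm·m/s
Steady-state rate R = (F_in − F_out)/L = (158.1 − 40.326) / 294000 m = 4.006e-04 mm/s.
R = 4.006e-04 × 3600 = 1.44 mm/hr.
Over 9 h: total = 1.44 × 9 = 12.96 ≈ 13 mm.

R ≈ 1.44 mm/hr; total ≈ 13 mm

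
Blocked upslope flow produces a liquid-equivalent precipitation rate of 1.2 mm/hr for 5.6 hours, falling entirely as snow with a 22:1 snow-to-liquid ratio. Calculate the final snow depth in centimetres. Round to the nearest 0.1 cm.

snow depth ≈ 14.8 cm

Liquid-equivalent depth = 1.2 × 5.6 = 6.72 mm.
Snow depth = 6.72 mm × 22 = 147.84 mm = 14.8 cm.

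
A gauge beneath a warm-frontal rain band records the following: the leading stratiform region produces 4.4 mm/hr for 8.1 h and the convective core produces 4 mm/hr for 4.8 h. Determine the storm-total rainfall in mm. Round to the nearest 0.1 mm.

total ≈ 54.8 mm

Total = Σ Rᵢ Δtᵢ = 4.4 × 8.1 + 4 × 4.8
      = 35.64 + 19.2 = 54.8 mm.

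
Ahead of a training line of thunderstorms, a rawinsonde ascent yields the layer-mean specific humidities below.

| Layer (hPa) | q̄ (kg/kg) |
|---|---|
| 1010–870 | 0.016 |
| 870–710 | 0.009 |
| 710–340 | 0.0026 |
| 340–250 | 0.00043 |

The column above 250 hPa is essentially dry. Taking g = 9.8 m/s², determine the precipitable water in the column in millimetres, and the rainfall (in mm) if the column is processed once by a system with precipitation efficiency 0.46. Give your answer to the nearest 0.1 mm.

PW ≈ 47.8 mm; rainfall ≈ 22.0 mm

Precipitable water is the column-integrated vapour mass per unit area: PW = (1/g) Σ q̄ Δp, with q in kg/kg and Δp in Pa (1 kg/m² of water = 1 mm).
Layer 1010–870 hPa: Δp = 140 hPa = 14000 Pa, q̄ = 0.016 kg/kg → 0.016 × 14000 / 9.8 = 22.86 mm
Layer 870–710 hPa: Δp = 160 hPa = 16000 Pa, q̄ = 0.009 kg/kg → 0.009 × 16000 / 9.8 = 14.69 mm
Layer 710–340 hPa: Δp = 370 hPa = 37000 Pa, q̄ = 0.0026 kg/kg → 0.0026 × 37000 / 9.8 = 9.82 mm
Layer 340–250 hPa: Δp = 90 hPa = 9000 Pa, q̄ = 0.00043 kg/kg → 0.00043 × 9000 / 9.8 = 0.39 mm
PW = 22.86 + 14.69 + 9.82 + 0.39 = 47.76 ≈ 47.8 mm.
Rainfall = ε × PW = 0.46 × 47.8 = 22.0 mm.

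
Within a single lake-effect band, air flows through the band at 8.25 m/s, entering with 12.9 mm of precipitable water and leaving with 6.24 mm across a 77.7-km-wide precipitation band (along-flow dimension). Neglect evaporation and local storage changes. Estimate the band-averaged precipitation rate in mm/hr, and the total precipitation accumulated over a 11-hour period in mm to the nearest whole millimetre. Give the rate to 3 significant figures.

Column moisture flux per unit crosswind length is F = V × PW.
Inflow: F_in = 8.25 × 12.9 = 106.425 mm·m/s
Outflow: F_out = 8.25 × 6.24 = 51.48 mm·m/s
Steady-state rate R = (F_in − F_out)/L = (106.425 − 51.48) / 77700 m = 7.071e-04 mm/s.
R = 7.071e-04 × 3600 = 2.55 mm/hr.
Over 11 h: total = 2.55 × 11 = 28.05 ≈ 28 mm.

R ≈ 2.55 mm/hr; total ≈ 28 mm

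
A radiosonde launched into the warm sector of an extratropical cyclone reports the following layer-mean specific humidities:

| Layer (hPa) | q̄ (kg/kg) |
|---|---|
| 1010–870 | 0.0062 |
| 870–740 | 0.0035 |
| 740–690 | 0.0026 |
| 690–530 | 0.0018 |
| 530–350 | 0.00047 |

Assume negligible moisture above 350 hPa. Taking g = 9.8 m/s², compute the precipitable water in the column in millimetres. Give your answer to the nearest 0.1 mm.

PW ≈ 18.6 mm

Precipitable water is the column-integrated vapour mass per unit area: PW = (1/g) Σ q̄ Δp, with q in kg/kg and Δp in Pa (1 kg/m² of water = 1 mm).
Layer 1010–870 hPa: Δp = 140 hPa = 14000 Pa, q̄ = 0.0062 kg/kg → 0.0062 × 14000 / 9.8 = 8.86 mm
Layer 870–740 hPa: Δp = 130 hPa = 13000 Pa, q̄ = 0.0035 kg/kg → 0.0035 × 13000 / 9.8 = 4.64 mm
Layer 740–690 hPa: Δp = 50 hPa = 5000 Pa, q̄ = 0.0026 kg/kg → 0.0026 × 5000 / 9.8 = 1.33 mm
Layer 690–530 hPa: Δp = 160 hPa = 16000 Pa, q̄ = 0.0018 kg/kg → 0.0018 × 16000 / 9.8 = 2.94 mm
Layer 530–350 hPa: Δp = 180 hPa = 18000 Pa, q̄ = 0.00047 kg/kg → 0.00047 × 18000 / 9.8 = 0.86 mm
PW = 8.86 + 4.64 + 1.33 + 2.94 + 0.86 = 18.63 ≈ 18.6 mm.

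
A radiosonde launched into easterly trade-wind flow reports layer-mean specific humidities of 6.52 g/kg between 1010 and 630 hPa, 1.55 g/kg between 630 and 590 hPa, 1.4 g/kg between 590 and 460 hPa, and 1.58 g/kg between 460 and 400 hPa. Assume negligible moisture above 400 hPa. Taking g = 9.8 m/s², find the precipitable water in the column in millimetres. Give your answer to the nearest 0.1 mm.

Precipitable water is the column-integrated vapour mass per unit area: PW = (1/g) Σ q̄ Δp, with q in kg/kg and Δp in Pa (1 kg/m² of water = 1 mm).
Layer 1010–630 hPa: Δp = 380 hPa = 38000 Pa, q̄ = 0.00652 kg/kg → 0.00652 × 38000 / 9.8 = 25.28 mm
Layer 630–590 hPa: Δp = 40 hPa = 4000 Pa, q̄ = 0.00155 kg/kg → 0.00155 × 4000 / 9.8 = 0.63 mm
Layer 590–460 hPa: Δp = 130 hPa = 13000 Pa, q̄ = 0.0014 kg/kg → 0.0014 × 13000 / 9.8 = 1.86 mm
Layer 460–400 hPa: Δp = 60 hPa = 6000 Pa, q̄ = 0.00158 kg/kg → 0.00158 × 6000 / 9.8 = 0.97 mm
PW = 25.28 + 0.63 + 1.86 + 0.97 = 28.74 ≈ 28.7 mm.

PW ≈ 28.7 mm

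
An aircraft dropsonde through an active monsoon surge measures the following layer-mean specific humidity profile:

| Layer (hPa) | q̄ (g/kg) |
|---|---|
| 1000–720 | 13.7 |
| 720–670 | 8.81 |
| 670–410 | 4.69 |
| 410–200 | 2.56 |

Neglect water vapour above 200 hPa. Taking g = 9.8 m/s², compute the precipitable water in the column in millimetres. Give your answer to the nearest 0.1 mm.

Precipitable water is the column-integrated vapour mass per unit area: PW = (1/g) Σ q̄ Δp, with q in kg/kg and Δp in Pa (1 kg/m² of water = 1 mm).
Layer 1000–720 hPa: Δp = 280 hPa = 28000 Pa, q̄ = 0.0137 kg/kg → 0.0137 × 28000 / 9.8 = 39.14 mm
Layer 720–670 hPa: Δp = 50 hPa = 5000 Pa, q̄ = 0.00881 kg/kg → 0.00881 × 5000 / 9.8 = 4.49 mm
Layer 670–410 hPa: Δp = 260 hPa = 26000 Pa, q̄ = 0.00469 kg/kg → 0.00469 × 26000 / 9.8 = 12.44 mm
Layer 410–200 hPa: Δp = 210 hPa = 21000 Pa, q̄ = 0.00256 kg/kg → 0.00256 × 21000 / 9.8 = 5.49 mm
PW = 39.14 + 4.49 + 12.44 + 5.49 = 61.56 ≈ 61.6 mm.

PW ≈ 61.6 mm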